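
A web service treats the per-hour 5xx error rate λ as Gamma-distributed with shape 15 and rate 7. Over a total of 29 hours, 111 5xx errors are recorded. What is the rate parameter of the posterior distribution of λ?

Total count 111 over total exposure 29 hours.
Posterior: α' = 15 + 111 = 126, β' = 7 + 29 = 36.

36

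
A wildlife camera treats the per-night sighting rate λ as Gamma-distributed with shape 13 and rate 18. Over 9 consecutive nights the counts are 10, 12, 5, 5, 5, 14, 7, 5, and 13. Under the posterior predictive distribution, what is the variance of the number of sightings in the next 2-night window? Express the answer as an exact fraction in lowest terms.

Total count: 10 + 12 + 5 + 5 + 5 + 14 + 7 + 5 + 13 = 76.
Total exposure: 9 nights.
Gamma(α, β) with Poisson data over total exposure Σt gives posterior Gamma(α+Σx, β+Σt) = Gamma(89, 27).
The posterior predictive for a window of length T is Negative Binomial with variance T·α'·(β'+T)/β'² = 2·89·29/729 = 5162/729.

5162/729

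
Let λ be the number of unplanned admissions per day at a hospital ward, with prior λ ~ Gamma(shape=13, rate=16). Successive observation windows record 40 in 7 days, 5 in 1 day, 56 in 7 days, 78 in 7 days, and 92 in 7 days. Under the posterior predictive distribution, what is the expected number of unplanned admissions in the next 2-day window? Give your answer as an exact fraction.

Total count: 40 + 5 + 56 + 78 + 92 = 271.
Total exposure: 7 + 1 + 7 + 7 + 7 = 29 days.
By Gamma–Poisson conjugacy, the posterior is Gamma(α + Σx, β + Σt) = Gamma(13 + 271, 16 + 29) = Gamma(284, 45).
Predictive mean over a 2-day window = T·E[λ|data] = 2·284/45 = 568/45.

568/45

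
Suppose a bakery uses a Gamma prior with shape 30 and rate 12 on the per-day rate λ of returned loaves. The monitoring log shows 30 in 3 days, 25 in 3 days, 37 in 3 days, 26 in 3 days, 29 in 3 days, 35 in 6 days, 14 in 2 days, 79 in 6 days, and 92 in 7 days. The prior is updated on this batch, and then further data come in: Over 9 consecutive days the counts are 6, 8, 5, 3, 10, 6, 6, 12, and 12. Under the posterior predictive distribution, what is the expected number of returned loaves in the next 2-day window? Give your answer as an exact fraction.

310/19

Total count: 30 + 25 + 37 + 26 + 29 + 35 + 14 + 79 + 92 = 367.
Total exposure: 3 + 3 + 3 + 3 + 3 + 6 + 2 + 6 + 7 = 36 days.
After the first batch: Gamma(30 + 367, 12 + 36) = Gamma(397, 48).
Total count: 6 + 8 + 5 + 3 + 10 + 6 + 6 + 12 + 12 = 68.
Total exposure: 9 days.
After the second batch: Gamma(397 + 68, 48 + 9) = Gamma(465, 57).
Predictive mean over a 2-day window = T·E[λ|data] = 2·465/57 = 310/19.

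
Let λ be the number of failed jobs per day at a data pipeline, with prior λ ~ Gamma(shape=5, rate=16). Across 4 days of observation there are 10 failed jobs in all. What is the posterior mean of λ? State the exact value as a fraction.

Total count 10 over total exposure 4 days.
By Gamma–Poisson conjugacy, the posterior is Gamma(α + Σx, β + Σt) = Gamma(5 + 10, 16 + 4) = Gamma(15, 20).
Posterior mean = α'/β' = 15/20 = 3/4.

3/4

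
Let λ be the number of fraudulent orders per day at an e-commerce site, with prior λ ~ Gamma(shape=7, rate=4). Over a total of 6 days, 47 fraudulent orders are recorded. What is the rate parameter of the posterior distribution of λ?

10

Total count 47 over total exposure 6 days.
Posterior: α' = 7 + 47 = 54, β' = 4 + 6 = 10.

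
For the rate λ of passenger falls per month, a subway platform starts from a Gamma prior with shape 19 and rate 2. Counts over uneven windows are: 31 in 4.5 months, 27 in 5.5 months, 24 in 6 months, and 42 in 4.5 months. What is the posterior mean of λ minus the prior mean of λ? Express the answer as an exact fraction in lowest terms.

-283/90

Total count: 31 + 27 + 24 + 42 = 124.
Total exposure: 4.5 + 5.5 + 6 + 4.5 = 20.5 months.
By Gamma–Poisson conjugacy, the posterior is Gamma(α + Σx, β + Σt) = Gamma(19 + 124, 2 + 20.5) = Gamma(143, 45/2).
Posterior mean = 143/(45/2) = 286/45; prior mean = 19/2 = 19/2. Difference = 286/45 − 19/2 = -283/90.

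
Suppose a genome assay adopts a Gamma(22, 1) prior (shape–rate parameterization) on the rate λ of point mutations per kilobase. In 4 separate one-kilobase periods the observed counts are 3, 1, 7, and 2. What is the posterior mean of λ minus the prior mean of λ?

Total count: 3 + 1 + 7 + 2 = 13.
Total exposure: 4 kilobases.
Posterior: α' = 22 + 13 = 35, β' = 1 + 4 = 5.
Posterior mean = 35/5 = 7; prior mean = 22/1 = 22. Difference = 7 − 22 = -15.

-15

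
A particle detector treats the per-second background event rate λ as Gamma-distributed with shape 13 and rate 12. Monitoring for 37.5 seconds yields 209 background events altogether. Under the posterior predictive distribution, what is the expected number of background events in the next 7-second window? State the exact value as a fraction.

1036/33

Total count 209 over total exposure 37.5 seconds.
Gamma(α, β) with Poisson data over total exposure Σt gives posterior Gamma(α+Σx, β+Σt) = Gamma(222, 99/2).
Predictive mean over a 7-second window = T·E[λ|data] = 7·222/(99/2) = 1036/33.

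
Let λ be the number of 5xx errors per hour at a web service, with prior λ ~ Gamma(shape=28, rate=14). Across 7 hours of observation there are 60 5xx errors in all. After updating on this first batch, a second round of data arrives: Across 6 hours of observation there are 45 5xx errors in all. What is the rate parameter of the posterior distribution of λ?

27

Total count 60 over total exposure 7 hours.
After the first batch: Gamma(28 + 60, 14 + 7) = Gamma(88, 21).
Total count 45 over total exposure 6 hours.
After the second batch: Gamma(88 + 45, 21 + 6) = Gamma(133, 27).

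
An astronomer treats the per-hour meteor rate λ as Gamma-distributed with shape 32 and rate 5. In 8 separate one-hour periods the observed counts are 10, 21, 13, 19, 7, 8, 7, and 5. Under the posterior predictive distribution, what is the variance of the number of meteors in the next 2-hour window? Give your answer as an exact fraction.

3660/169

Total count: 10 + 21 + 13 + 19 + 7 + 8 + 7 + 5 = 90.
Total exposure: 8 hours.
Conjugate update: add total count to the shape and total exposure to the rate, giving Gamma(122, 13).
The posterior predictive for a window of length T is Negative Binomial with variance T·α'·(β'+T)/β'² = 2·122·15/169 = 3660/169.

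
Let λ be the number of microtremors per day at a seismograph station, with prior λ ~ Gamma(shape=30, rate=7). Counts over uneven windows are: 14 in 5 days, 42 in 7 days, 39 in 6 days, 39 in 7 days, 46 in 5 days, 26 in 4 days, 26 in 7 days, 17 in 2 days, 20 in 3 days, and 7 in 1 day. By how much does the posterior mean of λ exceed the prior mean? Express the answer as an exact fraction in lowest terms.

Total count: 14 + 42 + 39 + 39 + 46 + 26 + 26 + 17 + 20 + 7 = 276.
Total exposure: 5 + 7 + 6 + 7 + 5 + 4 + 7 + 2 + 3 + 1 = 47 days.
Gamma(α, β) with Poisson data over total exposure Σt gives posterior Gamma(α+Σx, β+Σt) = Gamma(306, 54).
Posterior mean = 306/54 = 17/3; prior mean = 30/7 = 30/7. Difference = 17/3 − 30/7 = 29/21.

29/21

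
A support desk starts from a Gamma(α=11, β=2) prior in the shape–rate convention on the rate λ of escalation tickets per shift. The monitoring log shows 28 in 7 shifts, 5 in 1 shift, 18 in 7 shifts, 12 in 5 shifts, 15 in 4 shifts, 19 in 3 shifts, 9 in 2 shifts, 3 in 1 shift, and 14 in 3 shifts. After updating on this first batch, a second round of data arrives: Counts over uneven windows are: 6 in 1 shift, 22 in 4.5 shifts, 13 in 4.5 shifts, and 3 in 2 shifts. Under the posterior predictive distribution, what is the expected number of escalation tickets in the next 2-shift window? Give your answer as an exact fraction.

Total count: 28 + 5 + 18 + 12 + 15 + 19 + 9 + 3 + 14 = 123.
Total exposure: 7 + 1 + 7 + 5 + 4 + 3 + 2 + 1 + 3 = 33 shifts.
After the first batch: Gamma(11 + 123, 2 + 33) = Gamma(134, 35).
Total count: 6 + 22 + 13 + 3 = 44.
Total exposure: 1 + 4.5 + 4.5 + 2 = 12 shifts.
After the second batch: Gamma(134 + 44, 35 + 12) = Gamma(178, 47).
Predictive mean over a 2-shift window = T·E[λ|data] = 2·178/47 = 356/47.

356/47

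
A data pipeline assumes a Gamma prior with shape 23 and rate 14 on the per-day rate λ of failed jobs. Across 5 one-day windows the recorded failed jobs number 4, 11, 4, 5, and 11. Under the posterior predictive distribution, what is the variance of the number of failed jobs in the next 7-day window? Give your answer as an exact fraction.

10556/361

Total count: 4 + 11 + 4 + 5 + 11 = 35.
Total exposure: 5 days.
Conjugate update: add total count to the shape and total exposure to the rate, giving Gamma(58, 19).
The posterior predictive for a window of length T is Negative Binomial with variance T·α'·(β'+T)/β'² = 7·58·26/361 = 10556/361.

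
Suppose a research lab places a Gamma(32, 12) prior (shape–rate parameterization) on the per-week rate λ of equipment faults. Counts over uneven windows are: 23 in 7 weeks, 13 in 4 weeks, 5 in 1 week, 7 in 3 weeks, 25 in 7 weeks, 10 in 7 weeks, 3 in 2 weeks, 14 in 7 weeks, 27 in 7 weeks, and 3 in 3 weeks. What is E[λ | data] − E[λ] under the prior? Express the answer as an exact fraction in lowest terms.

1/30

Total count: 23 + 13 + 5 + 7 + 25 + 10 + 3 + 14 + 27 + 3 = 130.
Total exposure: 7 + 4 + 1 + 3 + 7 + 7 + 2 + 7 + 7 + 3 = 48 weeks.
Gamma(α, β) with Poisson data over total exposure Σt gives posterior Gamma(α+Σx, β+Σt) = Gamma(162, 60).
Posterior mean = 162/60 = 27/10; prior mean = 32/12 = 8/3. Difference = 27/10 − 8/3 = 1/30.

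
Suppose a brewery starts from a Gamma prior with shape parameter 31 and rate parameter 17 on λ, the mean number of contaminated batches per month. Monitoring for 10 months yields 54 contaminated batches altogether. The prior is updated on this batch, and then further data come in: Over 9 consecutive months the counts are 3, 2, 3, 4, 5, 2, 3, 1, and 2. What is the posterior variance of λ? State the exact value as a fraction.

55/648

Total count 54 over total exposure 10 months.
After the first batch: Gamma(31 + 54, 17 + 10) = Gamma(85, 27).
Total count: 3 + 2 + 3 + 4 + 5 + 2 + 3 + 1 + 2 = 25.
Total exposure: 9 months.
After the second batch: Gamma(85 + 25, 27 + 9) = Gamma(110, 36).
Posterior variance = α'/β'² = 110/1296 = 55/648.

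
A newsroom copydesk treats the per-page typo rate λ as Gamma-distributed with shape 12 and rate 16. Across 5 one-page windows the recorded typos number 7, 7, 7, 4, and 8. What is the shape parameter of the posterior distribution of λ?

45

Total count: 7 + 7 + 7 + 4 + 8 = 33.
Total exposure: 5 pages.
By Gamma–Poisson conjugacy, the posterior is Gamma(α + Σx, β + Σt) = Gamma(12 + 33, 16 + 5) = Gamma(45, 21).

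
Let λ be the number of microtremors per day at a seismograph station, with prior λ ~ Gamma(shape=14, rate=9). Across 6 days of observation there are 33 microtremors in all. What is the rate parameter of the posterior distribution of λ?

15

Total count 33 over total exposure 6 days.
The Gamma prior is conjugate for the Poisson rate, so λ | data ~ Gamma(14+33, 9+6) = Gamma(47, 15).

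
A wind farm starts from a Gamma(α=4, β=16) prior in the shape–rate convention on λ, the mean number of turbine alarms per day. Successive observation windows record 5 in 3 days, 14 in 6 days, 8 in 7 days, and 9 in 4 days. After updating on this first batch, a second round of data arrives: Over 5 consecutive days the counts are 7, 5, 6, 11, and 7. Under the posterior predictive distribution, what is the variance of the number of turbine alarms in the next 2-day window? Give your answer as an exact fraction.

6536/1681

Total count: 5 + 14 + 8 + 9 = 36.
Total exposure: 3 + 6 + 7 + 4 = 20 days.
After the first batch: Gamma(4 + 36, 16 + 20) = Gamma(40, 36).
Total count: 7 + 5 + 6 + 11 + 7 = 36.
Total exposure: 5 days.
After the second batch: Gamma(40 + 36, 36 + 5) = Gamma(76, 41).
The posterior predictive for a window of length T is Negative Binomial with variance T·α'·(β'+T)/β'² = 2·76·43/1681 = 6536/1681.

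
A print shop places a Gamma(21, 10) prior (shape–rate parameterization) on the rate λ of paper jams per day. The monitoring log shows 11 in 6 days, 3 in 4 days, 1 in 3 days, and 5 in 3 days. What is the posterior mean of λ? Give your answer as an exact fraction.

41/26

Total count: 11 + 3 + 1 + 5 = 20.
Total exposure: 6 + 4 + 3 + 3 = 16 days.
By Gamma–Poisson conjugacy, the posterior is Gamma(α + Σx, β + Σt) = Gamma(21 + 20, 10 + 16) = Gamma(41, 26).
Posterior mean = α'/β' = 41/26.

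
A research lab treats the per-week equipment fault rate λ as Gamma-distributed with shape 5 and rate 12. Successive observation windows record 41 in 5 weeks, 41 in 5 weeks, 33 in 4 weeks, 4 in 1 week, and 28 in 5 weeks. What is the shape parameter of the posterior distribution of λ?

Total count: 41 + 41 + 33 + 4 + 28 = 147.
Total exposure: 5 + 5 + 4 + 1 + 5 = 20 weeks.
By Gamma–Poisson conjugacy, the posterior is Gamma(α + Σx, β + Σt) = Gamma(5 + 147, 12 + 20) = Gamma(152, 32).

152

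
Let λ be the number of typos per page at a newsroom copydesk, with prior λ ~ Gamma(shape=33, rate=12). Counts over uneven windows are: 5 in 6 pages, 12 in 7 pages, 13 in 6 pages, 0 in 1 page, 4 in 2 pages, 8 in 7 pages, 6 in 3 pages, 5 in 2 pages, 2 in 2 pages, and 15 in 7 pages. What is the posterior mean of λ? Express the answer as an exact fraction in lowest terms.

Total count: 5 + 12 + 13 + 0 + 4 + 8 + 6 + 5 + 2 + 15 = 70.
Total exposure: 6 + 7 + 6 + 1 + 2 + 7 + 3 + 2 + 2 + 7 = 43 pages.
Conjugate update: add total count to the shape and total exposure to the rate, giving Gamma(103, 55).
Posterior mean = α'/β' = 103/55.

103/55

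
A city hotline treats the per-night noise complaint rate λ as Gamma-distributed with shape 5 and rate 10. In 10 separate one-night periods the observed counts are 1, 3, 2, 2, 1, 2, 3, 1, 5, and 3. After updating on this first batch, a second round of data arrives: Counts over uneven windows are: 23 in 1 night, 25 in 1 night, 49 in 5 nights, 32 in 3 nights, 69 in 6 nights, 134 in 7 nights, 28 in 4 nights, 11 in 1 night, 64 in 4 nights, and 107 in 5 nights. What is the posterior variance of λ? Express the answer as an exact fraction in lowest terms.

Total count: 1 + 3 + 2 + 2 + 1 + 2 + 3 + 1 + 5 + 3 = 23.
Total exposure: 10 nights.
After the first batch: Gamma(5 + 23, 10 + 10) = Gamma(28, 20).
Total count: 23 + 25 + 49 + 32 + 69 + 134 + 28 + 11 + 64 + 107 = 542.
Total exposure: 1 + 1 + 5 + 3 + 6 + 7 + 4 + 1 + 4 + 5 = 37 nights.
After the second batch: Gamma(28 + 542, 20 + 37) = Gamma(570, 57).
Posterior variance = α'/β'² = 570/3249 = 10/57.

10/57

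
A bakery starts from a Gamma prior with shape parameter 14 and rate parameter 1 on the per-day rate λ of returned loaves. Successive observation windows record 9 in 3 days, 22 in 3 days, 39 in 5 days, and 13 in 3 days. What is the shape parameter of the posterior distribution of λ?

Total count: 9 + 22 + 39 + 13 = 83.
Total exposure: 3 + 3 + 5 + 3 = 14 days.
Posterior: α' = 14 + 83 = 97, β' = 1 + 14 = 15.

97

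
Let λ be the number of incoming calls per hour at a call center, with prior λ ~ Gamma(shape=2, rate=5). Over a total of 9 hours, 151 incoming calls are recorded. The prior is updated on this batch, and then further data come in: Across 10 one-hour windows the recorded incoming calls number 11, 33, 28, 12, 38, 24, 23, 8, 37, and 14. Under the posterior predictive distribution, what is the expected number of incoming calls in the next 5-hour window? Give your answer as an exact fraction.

635/8

Total count 151 over total exposure 9 hours.
After the first batch: Gamma(2 + 151, 5 + 9) = Gamma(153, 14).
Total count: 11 + 33 + 28 + 12 + 38 + 24 + 23 + 8 + 37 + 14 = 228.
Total exposure: 10 hours.
After the second batch: Gamma(153 + 228, 14 + 10) = Gamma(381, 24).
Predictive mean over a 5-hour window = T·E[λ|data] = 5·381/24 = 635/8.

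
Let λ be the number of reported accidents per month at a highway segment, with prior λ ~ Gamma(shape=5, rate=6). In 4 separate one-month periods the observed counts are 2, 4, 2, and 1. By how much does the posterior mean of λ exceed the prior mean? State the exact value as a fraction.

17/30

Total count: 2 + 4 + 2 + 1 = 9.
Total exposure: 4 months.
Posterior: α' = 5 + 9 = 14, β' = 6 + 4 = 10.
Posterior mean = 14/10 = 7/5; prior mean = 5/6 = 5/6. Difference = 7/5 − 5/6 = 17/30.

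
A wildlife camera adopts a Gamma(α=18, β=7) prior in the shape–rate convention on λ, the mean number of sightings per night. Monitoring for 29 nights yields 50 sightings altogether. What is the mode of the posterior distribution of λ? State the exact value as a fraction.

Total count 50 over total exposure 29 nights.
By Gamma–Poisson conjugacy, the posterior is Gamma(α + Σx, β + Σt) = Gamma(18 + 50, 7 + 29) = Gamma(68, 36).
Posterior mode = (α'−1)/β' = 67/36.

67/36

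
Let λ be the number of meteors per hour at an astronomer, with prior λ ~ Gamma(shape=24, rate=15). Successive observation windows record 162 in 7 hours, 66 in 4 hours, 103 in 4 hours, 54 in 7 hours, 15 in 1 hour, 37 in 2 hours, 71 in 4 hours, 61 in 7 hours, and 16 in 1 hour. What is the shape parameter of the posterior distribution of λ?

609

Total count: 162 + 66 + 103 + 54 + 15 + 37 + 71 + 61 + 16 = 585.
Total exposure: 7 + 4 + 4 + 7 + 1 + 2 + 4 + 7 + 1 = 37 hours.
Gamma(α, β) with Poisson data over total exposure Σt gives posterior Gamma(α+Σx, β+Σt) = Gamma(609, 52).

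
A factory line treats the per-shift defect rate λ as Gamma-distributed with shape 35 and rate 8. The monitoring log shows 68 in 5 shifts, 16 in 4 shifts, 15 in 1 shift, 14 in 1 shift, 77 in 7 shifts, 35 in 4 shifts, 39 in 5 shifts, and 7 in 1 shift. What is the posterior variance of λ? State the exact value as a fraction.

Total count: 68 + 16 + 15 + 14 + 77 + 35 + 39 + 7 = 271.
Total exposure: 5 + 4 + 1 + 1 + 7 + 4 + 5 + 1 = 28 shifts.
By Gamma–Poisson conjugacy, the posterior is Gamma(α + Σx, β + Σt) = Gamma(35 + 271, 8 + 28) = Gamma(306, 36).
Posterior variance = α'/β'² = 306/1296 = 17/72.

17/72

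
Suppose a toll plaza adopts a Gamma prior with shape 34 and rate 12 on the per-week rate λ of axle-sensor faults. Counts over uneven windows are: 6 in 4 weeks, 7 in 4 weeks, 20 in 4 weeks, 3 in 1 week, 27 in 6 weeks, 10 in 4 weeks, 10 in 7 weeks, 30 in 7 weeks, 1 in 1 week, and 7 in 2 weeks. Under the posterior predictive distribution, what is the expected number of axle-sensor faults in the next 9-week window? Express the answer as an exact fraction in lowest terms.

1395/52

Total count: 6 + 7 + 20 + 3 + 27 + 10 + 10 + 30 + 1 + 7 = 121.
Total exposure: 4 + 4 + 4 + 1 + 6 + 4 + 7 + 7 + 1 + 2 = 40 weeks.
Conjugate update: add total count to the shape and total exposure to the rate, giving Gamma(155, 52).
Predictive mean over a 9-week window = T·E[λ|data] = 9·155/52 = 1395/52.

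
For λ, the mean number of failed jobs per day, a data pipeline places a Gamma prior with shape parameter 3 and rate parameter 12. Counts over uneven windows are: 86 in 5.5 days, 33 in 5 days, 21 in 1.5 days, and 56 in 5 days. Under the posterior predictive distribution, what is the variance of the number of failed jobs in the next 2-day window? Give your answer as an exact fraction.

Total count: 86 + 33 + 21 + 56 = 196.
Total exposure: 5.5 + 5 + 1.5 + 5 = 17 days.
Posterior: α' = 3 + 196 = 199, β' = 12 + 17 = 29.
The posterior predictive for a window of length T is Negative Binomial with variance T·α'·(β'+T)/β'² = 2·199·31/841 = 12338/841.

12338/841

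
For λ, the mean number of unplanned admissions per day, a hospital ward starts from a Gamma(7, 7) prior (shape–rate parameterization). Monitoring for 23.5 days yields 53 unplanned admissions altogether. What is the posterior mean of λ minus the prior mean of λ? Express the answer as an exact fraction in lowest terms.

Total count 53 over total exposure 23.5 days.
Posterior: α' = 7 + 53 = 60, β' = 7 + 23.5 = 61/2.
Posterior mean = 60/(61/2) = 120/61; prior mean = 7/7 = 1. Difference = 120/61 − 1 = 59/61.

59/61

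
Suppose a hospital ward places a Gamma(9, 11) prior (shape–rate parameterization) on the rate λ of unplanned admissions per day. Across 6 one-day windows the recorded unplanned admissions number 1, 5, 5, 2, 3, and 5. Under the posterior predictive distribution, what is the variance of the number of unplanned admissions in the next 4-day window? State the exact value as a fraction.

Total count: 1 + 5 + 5 + 2 + 3 + 5 = 21.
Total exposure: 6 days.
By Gamma–Poisson conjugacy, the posterior is Gamma(α + Σx, β + Σt) = Gamma(9 + 21, 11 + 6) = Gamma(30, 17).
The posterior predictive for a window of length T is Negative Binomial with variance T·α'·(β'+T)/β'² = 4·30·21/289 = 2520/289.

2520/289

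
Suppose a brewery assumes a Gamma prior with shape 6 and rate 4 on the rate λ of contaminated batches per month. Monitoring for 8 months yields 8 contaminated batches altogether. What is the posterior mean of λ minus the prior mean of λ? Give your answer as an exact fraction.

-1/3

Total count 8 over total exposure 8 months.
The Gamma prior is conjugate for the Poisson rate, so λ | data ~ Gamma(6+8, 4+8) = Gamma(14, 12).
Posterior mean = 14/12 = 7/6; prior mean = 6/4 = 3/2. Difference = 7/6 − 3/2 = -1/3.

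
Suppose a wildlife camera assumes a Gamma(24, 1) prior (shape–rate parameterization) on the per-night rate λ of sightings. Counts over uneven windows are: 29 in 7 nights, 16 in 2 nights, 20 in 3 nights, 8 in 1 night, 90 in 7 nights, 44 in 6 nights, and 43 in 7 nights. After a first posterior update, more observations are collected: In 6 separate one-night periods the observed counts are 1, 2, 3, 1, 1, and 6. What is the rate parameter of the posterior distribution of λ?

Total count: 29 + 16 + 20 + 8 + 90 + 44 + 43 = 250.
Total exposure: 7 + 2 + 3 + 1 + 7 + 6 + 7 = 33 nights.
After the first batch: Gamma(24 + 250, 1 + 33) = Gamma(274, 34).
Total count: 1 + 2 + 3 + 1 + 1 + 6 = 14.
Total exposure: 6 nights.
After the second batch: Gamma(274 + 14, 34 + 6) = Gamma(288, 40).

40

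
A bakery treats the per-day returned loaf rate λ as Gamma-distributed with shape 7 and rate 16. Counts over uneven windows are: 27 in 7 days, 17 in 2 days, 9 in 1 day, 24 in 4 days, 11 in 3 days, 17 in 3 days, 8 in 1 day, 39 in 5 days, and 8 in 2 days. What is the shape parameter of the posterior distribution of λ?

167

Total count: 27 + 17 + 9 + 24 + 11 + 17 + 8 + 39 + 8 = 160.
Total exposure: 7 + 2 + 1 + 4 + 3 + 3 + 1 + 5 + 2 = 28 days.
Conjugate update: add total count to the shape and total exposure to the rate, giving Gamma(167, 44).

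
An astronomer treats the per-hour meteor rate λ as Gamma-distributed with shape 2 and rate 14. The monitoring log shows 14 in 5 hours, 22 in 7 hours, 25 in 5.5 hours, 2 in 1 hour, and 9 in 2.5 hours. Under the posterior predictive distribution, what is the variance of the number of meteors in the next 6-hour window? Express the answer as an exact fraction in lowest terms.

18204/1225

Total count: 14 + 22 + 25 + 2 + 9 = 72.
Total exposure: 5 + 7 + 5.5 + 1 + 2.5 = 21 hours.
Conjugate update: add total count to the shape and total exposure to the rate, giving Gamma(74, 35).
The posterior predictive for a window of length T is Negative Binomial with variance T·α'·(β'+T)/β'² = 6·74·41/1225 = 18204/1225.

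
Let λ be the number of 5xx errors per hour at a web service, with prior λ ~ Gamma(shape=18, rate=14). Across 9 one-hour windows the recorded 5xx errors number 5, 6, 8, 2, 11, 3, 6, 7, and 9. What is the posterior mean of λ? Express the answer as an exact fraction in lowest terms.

Total count: 5 + 6 + 8 + 2 + 11 + 3 + 6 + 7 + 9 = 57.
Total exposure: 9 hours.
By Gamma–Poisson conjugacy, the posterior is Gamma(α + Σx, β + Σt) = Gamma(18 + 57, 14 + 9) = Gamma(75, 23).
Posterior mean = α'/β' = 75/23.

75/23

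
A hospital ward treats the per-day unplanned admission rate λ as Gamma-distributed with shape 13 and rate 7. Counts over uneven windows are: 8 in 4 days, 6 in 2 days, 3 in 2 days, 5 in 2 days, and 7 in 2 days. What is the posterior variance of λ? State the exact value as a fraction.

42/361

Total count: 8 + 6 + 3 + 5 + 7 = 29.
Total exposure: 4 + 2 + 2 + 2 + 2 = 12 days.
By Gamma–Poisson conjugacy, the posterior is Gamma(α + Σx, β + Σt) = Gamma(13 + 29, 7 + 12) = Gamma(42, 19).
Posterior variance = α'/β'² = 42/361.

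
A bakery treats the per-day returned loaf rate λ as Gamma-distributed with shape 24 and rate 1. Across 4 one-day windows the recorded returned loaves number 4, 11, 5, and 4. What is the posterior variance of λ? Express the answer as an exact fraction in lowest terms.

Total count: 4 + 11 + 5 + 4 = 24.
Total exposure: 4 days.
The Gamma prior is conjugate for the Poisson rate, so λ | data ~ Gamma(24+24, 1+4) = Gamma(48, 5).
Posterior variance = α'/β'² = 48/25.

48/25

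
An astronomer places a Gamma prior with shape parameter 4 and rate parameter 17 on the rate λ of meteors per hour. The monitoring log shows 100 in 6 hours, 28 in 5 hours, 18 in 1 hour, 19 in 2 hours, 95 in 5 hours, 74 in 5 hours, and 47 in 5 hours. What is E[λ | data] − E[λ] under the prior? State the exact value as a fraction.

Total count: 100 + 28 + 18 + 19 + 95 + 74 + 47 = 381.
Total exposure: 6 + 5 + 1 + 2 + 5 + 5 + 5 = 29 hours.
The Gamma prior is conjugate for the Poisson rate, so λ | data ~ Gamma(4+381, 17+29) = Gamma(385, 46).
Posterior mean = 385/46 = 385/46; prior mean = 4/17 = 4/17. Difference = 385/46 − 4/17 = 6361/782.

6361/782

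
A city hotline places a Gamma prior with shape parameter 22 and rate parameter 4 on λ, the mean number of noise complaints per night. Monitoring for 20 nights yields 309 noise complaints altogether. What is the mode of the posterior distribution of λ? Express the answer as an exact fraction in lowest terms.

Total count 309 over total exposure 20 nights.
Posterior: α' = 22 + 309 = 331, β' = 4 + 20 = 24.
Posterior mode = (α'−1)/β' = 330/24 = 55/4.

55/4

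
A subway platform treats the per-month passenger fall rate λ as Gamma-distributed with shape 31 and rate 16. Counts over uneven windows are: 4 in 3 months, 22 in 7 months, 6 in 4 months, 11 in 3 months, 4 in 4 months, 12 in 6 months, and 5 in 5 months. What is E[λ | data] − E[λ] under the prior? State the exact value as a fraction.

1/24

Total count: 4 + 22 + 6 + 11 + 4 + 12 + 5 = 64.
Total exposure: 3 + 7 + 4 + 3 + 4 + 6 + 5 = 32 months.
Posterior: α' = 31 + 64 = 95, β' = 16 + 32 = 48.
Posterior mean = 95/48 = 95/48; prior mean = 31/16 = 31/16. Difference = 95/48 − 31/16 = 1/24.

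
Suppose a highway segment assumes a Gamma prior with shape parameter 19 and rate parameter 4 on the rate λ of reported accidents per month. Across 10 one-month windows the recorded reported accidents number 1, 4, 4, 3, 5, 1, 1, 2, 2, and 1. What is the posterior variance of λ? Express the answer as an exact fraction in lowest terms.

43/196

Total count: 1 + 4 + 4 + 3 + 5 + 1 + 1 + 2 + 2 + 1 = 24.
Total exposure: 10 months.
By Gamma–Poisson conjugacy, the posterior is Gamma(α + Σx, β + Σt) = Gamma(19 + 24, 4 + 10) = Gamma(43, 14).
Posterior variance = α'/β'² = 43/196.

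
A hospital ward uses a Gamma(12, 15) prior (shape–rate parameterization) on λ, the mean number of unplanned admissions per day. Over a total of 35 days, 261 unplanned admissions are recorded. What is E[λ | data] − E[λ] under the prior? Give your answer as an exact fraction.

233/50

Total count 261 over total exposure 35 days.
Conjugate update: add total count to the shape and total exposure to the rate, giving Gamma(273, 50).
Posterior mean = 273/50 = 273/50; prior mean = 12/15 = 4/5. Difference = 273/50 − 4/5 = 233/50.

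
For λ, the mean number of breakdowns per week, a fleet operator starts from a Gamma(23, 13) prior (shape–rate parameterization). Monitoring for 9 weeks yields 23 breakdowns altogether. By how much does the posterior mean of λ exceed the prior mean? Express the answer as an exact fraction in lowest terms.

Total count 23 over total exposure 9 weeks.
The Gamma prior is conjugate for the Poisson rate, so λ | data ~ Gamma(23+23, 13+9) = Gamma(46, 22).
Posterior mean = 46/22 = 23/11; prior mean = 23/13 = 23/13. Difference = 23/11 − 23/13 = 46/143.

46/143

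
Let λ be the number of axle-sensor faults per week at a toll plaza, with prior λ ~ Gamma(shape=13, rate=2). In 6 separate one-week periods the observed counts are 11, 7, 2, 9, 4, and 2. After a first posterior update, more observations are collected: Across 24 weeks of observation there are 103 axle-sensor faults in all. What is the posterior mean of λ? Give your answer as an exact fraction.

Total count: 11 + 7 + 2 + 9 + 4 + 2 = 35.
Total exposure: 6 weeks.
After the first batch: Gamma(13 + 35, 2 + 6) = Gamma(48, 8).
Total count 103 over total exposure 24 weeks.
After the second batch: Gamma(48 + 103, 8 + 24) = Gamma(151, 32).
Posterior mean = α'/β' = 151/32.

151/32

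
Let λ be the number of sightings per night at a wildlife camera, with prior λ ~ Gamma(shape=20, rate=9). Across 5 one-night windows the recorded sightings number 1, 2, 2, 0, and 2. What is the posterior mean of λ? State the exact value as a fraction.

Total count: 1 + 2 + 2 + 0 + 2 = 7.
Total exposure: 5 nights.
Conjugate update: add total count to the shape and total exposure to the rate, giving Gamma(27, 14).
Posterior mean = α'/β' = 27/14.

27/14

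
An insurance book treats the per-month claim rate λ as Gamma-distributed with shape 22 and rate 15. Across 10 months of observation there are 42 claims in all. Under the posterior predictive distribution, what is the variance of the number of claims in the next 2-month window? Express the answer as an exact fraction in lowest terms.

3456/625

Total count 42 over total exposure 10 months.
The Gamma prior is conjugate for the Poisson rate, so λ | data ~ Gamma(22+42, 15+10) = Gamma(64, 25).
The posterior predictive for a window of length T is Negative Binomial with variance T·α'·(β'+T)/β'² = 2·64·27/625 = 3456/625.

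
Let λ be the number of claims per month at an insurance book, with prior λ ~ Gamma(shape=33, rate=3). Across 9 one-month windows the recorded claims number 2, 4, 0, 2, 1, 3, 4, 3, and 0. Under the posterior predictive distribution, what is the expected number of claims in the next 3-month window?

Total count: 2 + 4 + 0 + 2 + 1 + 3 + 4 + 3 + 0 = 19.
Total exposure: 9 months.
By Gamma–Poisson conjugacy, the posterior is Gamma(α + Σx, β + Σt) = Gamma(33 + 19, 3 + 9) = Gamma(52, 12).
Predictive mean over a 3-month window = T·E[λ|data] = 3·52/12 = 13.

13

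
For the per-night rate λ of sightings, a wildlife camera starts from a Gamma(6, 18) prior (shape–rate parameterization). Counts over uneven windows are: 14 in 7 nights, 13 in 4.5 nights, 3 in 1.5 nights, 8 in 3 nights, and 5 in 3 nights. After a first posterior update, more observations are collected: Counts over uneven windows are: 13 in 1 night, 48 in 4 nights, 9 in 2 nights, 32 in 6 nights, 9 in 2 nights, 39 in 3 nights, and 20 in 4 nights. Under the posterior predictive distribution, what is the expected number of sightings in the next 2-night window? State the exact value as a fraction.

438/59

Total count: 14 + 13 + 3 + 8 + 5 = 43.
Total exposure: 7 + 4.5 + 1.5 + 3 + 3 = 19 nights.
After the first batch: Gamma(6 + 43, 18 + 19) = Gamma(49, 37).
Total count: 13 + 48 + 9 + 32 + 9 + 39 + 20 = 170.
Total exposure: 1 + 4 + 2 + 6 + 2 + 3 + 4 = 22 nights.
After the second batch: Gamma(49 + 170, 37 + 22) = Gamma(219, 59).
Predictive mean over a 2-night window = T·E[λ|data] = 2·219/59 = 438/59.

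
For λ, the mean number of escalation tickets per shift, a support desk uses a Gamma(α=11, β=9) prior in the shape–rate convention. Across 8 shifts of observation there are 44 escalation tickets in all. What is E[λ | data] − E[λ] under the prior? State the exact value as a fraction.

308/153

Total count 44 over total exposure 8 shifts.
Posterior: α' = 11 + 44 = 55, β' = 9 + 8 = 17.
Posterior mean = 55/17 = 55/17; prior mean = 11/9 = 11/9. Difference = 55/17 − 11/9 = 308/153.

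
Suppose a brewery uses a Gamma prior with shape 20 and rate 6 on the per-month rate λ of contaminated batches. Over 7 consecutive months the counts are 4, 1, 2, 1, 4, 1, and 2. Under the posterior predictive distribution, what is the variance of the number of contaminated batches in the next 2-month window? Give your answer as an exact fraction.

Total count: 4 + 1 + 2 + 1 + 4 + 1 + 2 = 15.
Total exposure: 7 months.
Posterior: α' = 20 + 15 = 35, β' = 6 + 7 = 13.
The posterior predictive for a window of length T is Negative Binomial with variance T·α'·(β'+T)/β'² = 2·35·15/169 = 1050/169.

1050/169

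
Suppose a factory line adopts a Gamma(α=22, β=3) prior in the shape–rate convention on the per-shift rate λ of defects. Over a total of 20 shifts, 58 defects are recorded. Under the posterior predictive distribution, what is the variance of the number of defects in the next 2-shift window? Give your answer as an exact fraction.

4000/529

Total count 58 over total exposure 20 shifts.
Posterior: α' = 22 + 58 = 80, β' = 3 + 20 = 23.
The posterior predictive for a window of length T is Negative Binomial with variance T·α'·(β'+T)/β'² = 2·80·25/529 = 4000/529.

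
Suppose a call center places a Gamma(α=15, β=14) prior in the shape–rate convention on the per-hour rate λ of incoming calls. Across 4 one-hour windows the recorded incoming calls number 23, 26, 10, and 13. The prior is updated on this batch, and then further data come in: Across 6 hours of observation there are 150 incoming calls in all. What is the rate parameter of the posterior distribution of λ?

Total count: 23 + 26 + 10 + 13 = 72.
Total exposure: 4 hours.
After the first batch: Gamma(15 + 72, 14 + 4) = Gamma(87, 18).
Total count 150 over total exposure 6 hours.
After the second batch: Gamma(87 + 150, 18 + 6) = Gamma(237, 24).

24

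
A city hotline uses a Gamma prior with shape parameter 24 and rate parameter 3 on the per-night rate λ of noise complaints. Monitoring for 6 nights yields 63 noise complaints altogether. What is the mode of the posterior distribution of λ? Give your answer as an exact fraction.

Total count 63 over total exposure 6 nights.
By Gamma–Poisson conjugacy, the posterior is Gamma(α + Σx, β + Σt) = Gamma(24 + 63, 3 + 6) = Gamma(87, 9).
Posterior mode = (α'−1)/β' = 86/9.

86/9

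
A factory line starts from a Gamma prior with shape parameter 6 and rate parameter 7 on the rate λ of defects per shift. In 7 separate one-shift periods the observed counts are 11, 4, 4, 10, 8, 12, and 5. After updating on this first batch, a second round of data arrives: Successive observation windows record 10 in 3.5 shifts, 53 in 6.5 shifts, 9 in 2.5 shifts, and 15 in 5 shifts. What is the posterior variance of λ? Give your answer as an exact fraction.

Total count: 11 + 4 + 4 + 10 + 8 + 12 + 5 = 54.
Total exposure: 7 shifts.
After the first batch: Gamma(6 + 54, 7 + 7) = Gamma(60, 14).
Total count: 10 + 53 + 9 + 15 = 87.
Total exposure: 3.5 + 6.5 + 2.5 + 5 = 17.5 shifts.
After the second batch: Gamma(60 + 87, 14 + 17.5) = Gamma(147, 63/2).
Posterior variance = α'/β'² = 147/(3969/4) = 4/27.

4/27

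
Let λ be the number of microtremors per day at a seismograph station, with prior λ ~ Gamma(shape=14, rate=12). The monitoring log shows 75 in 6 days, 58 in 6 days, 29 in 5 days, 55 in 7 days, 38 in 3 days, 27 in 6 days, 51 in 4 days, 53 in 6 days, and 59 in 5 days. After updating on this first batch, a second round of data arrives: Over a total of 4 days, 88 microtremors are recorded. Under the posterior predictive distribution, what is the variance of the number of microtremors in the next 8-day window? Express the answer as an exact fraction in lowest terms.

4923/64

Total count: 75 + 58 + 29 + 55 + 38 + 27 + 51 + 53 + 59 = 445.
Total exposure: 6 + 6 + 5 + 7 + 3 + 6 + 4 + 6 + 5 = 48 days.
After the first batch: Gamma(14 + 445, 12 + 48) = Gamma(459, 60).
Total count 88 over total exposure 4 days.
After the second batch: Gamma(459 + 88, 60 + 4) = Gamma(547, 64).
The posterior predictive for a window of length T is Negative Binomial with variance T·α'·(β'+T)/β'² = 8·547·72/4096 = 4923/64.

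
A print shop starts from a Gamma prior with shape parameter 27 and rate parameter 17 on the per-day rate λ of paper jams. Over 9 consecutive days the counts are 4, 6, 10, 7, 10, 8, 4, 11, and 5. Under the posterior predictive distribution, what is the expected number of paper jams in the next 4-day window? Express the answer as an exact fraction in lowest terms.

184/13

Total count: 4 + 6 + 10 + 7 + 10 + 8 + 4 + 11 + 5 = 65.
Total exposure: 9 days.
The Gamma prior is conjugate for the Poisson rate, so λ | data ~ Gamma(27+65, 17+9) = Gamma(92, 26).
Predictive mean over a 4-day window = T·E[λ|data] = 4·92/26 = 184/13.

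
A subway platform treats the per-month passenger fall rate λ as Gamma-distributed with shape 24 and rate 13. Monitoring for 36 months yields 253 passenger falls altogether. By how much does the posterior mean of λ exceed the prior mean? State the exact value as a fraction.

Total count 253 over total exposure 36 months.
The Gamma prior is conjugate for the Poisson rate, so λ | data ~ Gamma(24+253, 13+36) = Gamma(277, 49).
Posterior mean = 277/49 = 277/49; prior mean = 24/13 = 24/13. Difference = 277/49 − 24/13 = 2425/637.

2425/637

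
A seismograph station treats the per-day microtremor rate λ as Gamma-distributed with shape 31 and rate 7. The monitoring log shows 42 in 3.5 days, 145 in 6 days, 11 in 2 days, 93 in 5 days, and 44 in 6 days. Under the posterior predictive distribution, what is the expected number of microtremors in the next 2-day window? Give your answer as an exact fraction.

Total count: 42 + 145 + 11 + 93 + 44 = 335.
Total exposure: 3.5 + 6 + 2 + 5 + 6 = 22.5 days.
Posterior: α' = 31 + 335 = 366, β' = 7 + 22.5 = 59/2.
Predictive mean over a 2-day window = T·E[λ|data] = 2·366/(59/2) = 1464/59.

1464/59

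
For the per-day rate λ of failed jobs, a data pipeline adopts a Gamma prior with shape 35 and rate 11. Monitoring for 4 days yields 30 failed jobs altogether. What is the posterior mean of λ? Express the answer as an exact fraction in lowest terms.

Total count 30 over total exposure 4 days.
Gamma(α, β) with Poisson data over total exposure Σt gives posterior Gamma(α+Σx, β+Σt) = Gamma(65, 15).
Posterior mean = α'/β' = 65/15 = 13/3.

13/3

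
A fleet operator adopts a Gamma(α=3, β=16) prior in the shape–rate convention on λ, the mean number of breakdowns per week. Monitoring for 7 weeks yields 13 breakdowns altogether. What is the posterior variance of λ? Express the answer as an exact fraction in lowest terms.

Total count 13 over total exposure 7 weeks.
Conjugate update: add total count to the shape and total exposure to the rate, giving Gamma(16, 23).
Posterior variance = α'/β'² = 16/529.

16/529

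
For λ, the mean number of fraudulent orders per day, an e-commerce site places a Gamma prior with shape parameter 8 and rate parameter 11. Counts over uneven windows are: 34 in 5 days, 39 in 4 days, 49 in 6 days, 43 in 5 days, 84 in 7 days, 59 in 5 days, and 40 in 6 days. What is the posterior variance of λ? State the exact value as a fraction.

356/2401

Total count: 34 + 39 + 49 + 43 + 84 + 59 + 40 = 348.
Total exposure: 5 + 4 + 6 + 5 + 7 + 5 + 6 = 38 days.
By Gamma–Poisson conjugacy, the posterior is Gamma(α + Σx, β + Σt) = Gamma(8 + 348, 11 + 38) = Gamma(356, 49).
Posterior variance = α'/β'² = 356/2401.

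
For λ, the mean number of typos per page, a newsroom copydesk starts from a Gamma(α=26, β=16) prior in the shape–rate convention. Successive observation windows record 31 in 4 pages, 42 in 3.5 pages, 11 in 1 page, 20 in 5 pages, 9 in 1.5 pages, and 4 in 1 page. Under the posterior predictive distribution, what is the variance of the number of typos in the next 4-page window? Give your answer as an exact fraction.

1287/64

Total count: 31 + 42 + 11 + 20 + 9 + 4 = 117.
Total exposure: 4 + 3.5 + 1 + 5 + 1.5 + 1 = 16 pages.
Conjugate update: add total count to the shape and total exposure to the rate, giving Gamma(143, 32).
The posterior predictive for a window of length T is Negative Binomial with variance T·α'·(β'+T)/β'² = 4·143·36/1024 = 1287/64.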